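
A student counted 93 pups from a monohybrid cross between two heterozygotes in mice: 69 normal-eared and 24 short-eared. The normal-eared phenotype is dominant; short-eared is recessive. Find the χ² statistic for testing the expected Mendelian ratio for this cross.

For a monohybrid cross between heterozygotes with complete dominance, the expected phenotypic ratio is 3:1.
The 3:1 ratio has 4 parts, so with N = 93 the expected counts are:
  normal-eared: 93 × 3/4 = 69.75
  short-eared: 93 × 1/4 = 23.25
χ² = Σ (O − E)² / E
  normal-eared: (69 − 69.75)² / 69.75 = 0.0081
  short-eared: (24 − 23.25)² / 23.25 = 0.0242
χ² = 0.0081 + 0.0242 = 0.0323 ≈ 0.032

0.032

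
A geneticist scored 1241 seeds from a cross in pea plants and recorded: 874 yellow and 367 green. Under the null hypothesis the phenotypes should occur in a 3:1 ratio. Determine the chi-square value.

13.841

Total ratio parts = 4. Expected numbers out of 1241:
  yellow: 1241 × 3/4 = 930.75
  green: 1241 × 1/4 = 310.25
χ² = Σ (O − E)² / E
  yellow: (874 − 930.75)² / 930.75 = 3.4602
  green: (367 − 310.25)² / 310.25 = 10.3805
χ² = 3.4602 + 10.3805 = 13.8407 ≈ 13.841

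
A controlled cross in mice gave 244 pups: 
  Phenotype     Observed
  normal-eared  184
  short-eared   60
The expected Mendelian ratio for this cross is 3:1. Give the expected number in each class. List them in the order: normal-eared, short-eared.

Total ratio parts = 4. Expected numbers out of 244:
  normal-eared: 244 × 3/4 = 183
  short-eared: 244 × 1/4 = 61

183, 61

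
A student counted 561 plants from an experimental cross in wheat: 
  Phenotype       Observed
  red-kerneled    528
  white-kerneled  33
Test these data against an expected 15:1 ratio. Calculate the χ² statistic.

0.129

Total ratio parts = 16. Expected numbers out of 561:
  red-kerneled: 561 × 15/16 = 525.9375
  white-kerneled: 561 × 1/16 = 35.0625
χ² = Σ (O − E)² / E
  red-kerneled: (528 − 525.9375)² / 525.9375 = 0.0081
  white-kerneled: (33 − 35.0625)² / 35.0625 = 0.1213
χ² = 0.0081 + 0.1213 = 0.1294 ≈ 0.129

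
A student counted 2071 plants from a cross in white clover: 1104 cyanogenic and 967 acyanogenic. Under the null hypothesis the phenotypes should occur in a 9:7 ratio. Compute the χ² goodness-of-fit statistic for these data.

7.286

The 9:7 ratio has 16 parts, so with N = 2071 the expected counts are:
  cyanogenic: 2071 × 9/16 = 1164.9375
  acyanogenic: 2071 × 7/16 = 906.0625
χ² = Σ (O − E)² / E
  cyanogenic: (1104 − 1164.9375)² / 1164.9375 = 3.1876
  acyanogenic: (967 − 906.0625)² / 906.0625 = 4.0984
χ² = 3.1876 + 4.0984 = 7.286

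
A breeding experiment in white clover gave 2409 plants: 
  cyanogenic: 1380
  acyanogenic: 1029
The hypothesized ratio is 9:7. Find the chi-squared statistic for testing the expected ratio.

Under the 9:7 hypothesis (Σ ratio = 16, N = 2409):
  cyanogenic: 2409 × 9/16 = 1355.0625
  acyanogenic: 2409 × 7/16 = 1053.9375
χ² = Σ (O − E)² / E
  cyanogenic: (1380 − 1355.0625)² / 1355.0625 = 0.4589
  acyanogenic: (1029 − 1053.9375)² / 1053.9375 = 0.5901
χ² = 0.4589 + 0.5901 = 1.049

1.049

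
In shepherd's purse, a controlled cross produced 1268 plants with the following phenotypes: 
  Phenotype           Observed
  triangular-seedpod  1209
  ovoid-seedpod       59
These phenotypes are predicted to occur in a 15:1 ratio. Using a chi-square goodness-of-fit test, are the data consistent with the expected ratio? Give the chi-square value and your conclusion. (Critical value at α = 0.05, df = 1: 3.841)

Expected counts for N = 1268 under a 15:1 ratio (total parts = 16):
  triangular-seedpod: 1268 × 15/16 = 1188.75
  ovoid-seedpod: 1268 × 1/16 = 79.25
χ² = Σ (O − E)² / E
  triangular-seedpod: (1209 − 1188.75)² / 1188.75 = 0.3450
  ovoid-seedpod: (59 − 79.25)² / 79.25 = 5.1743
χ² = 0.3450 + 5.1743 = 5.5193 ≈ 5.519
Degrees of freedom = 2 − 1 = 1; critical value at α = 0.05 is 3.841.
Since 5.519 > 3.841, we reject the null hypothesis — the data do not fit the 15:1 ratio.

5.519; not consistent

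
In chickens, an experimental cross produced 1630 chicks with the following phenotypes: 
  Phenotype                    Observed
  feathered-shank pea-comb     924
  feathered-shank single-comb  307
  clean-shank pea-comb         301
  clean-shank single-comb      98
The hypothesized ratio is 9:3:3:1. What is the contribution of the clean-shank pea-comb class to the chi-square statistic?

Expected counts for N = 1630 under a 9:3:3:1 ratio (total parts = 16):
  feathered-shank pea-comb: 1630 × 9/16 = 916.875
  feathered-shank single-comb: 1630 × 3/16 = 305.625
  clean-shank pea-comb: 1630 × 3/16 = 305.625
  clean-shank single-comb: 1630 × 1/16 = 101.875
Contribution of clean-shank pea-comb: (301 − 305.625)² / 305.625 = 0.0700

0.070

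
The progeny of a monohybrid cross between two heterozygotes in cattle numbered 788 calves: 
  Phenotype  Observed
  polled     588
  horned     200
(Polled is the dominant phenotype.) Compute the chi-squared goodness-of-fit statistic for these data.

0.061

For a monohybrid cross between heterozygotes with complete dominance, the expected phenotypic ratio is 3:1.
The 3:1 ratio has 4 parts, so with N = 788 the expected counts are:
  polled: 788 × 3/4 = 591
  horned: 788 × 1/4 = 197
χ² = Σ (O − E)² / E
  polled: (588 − 591)² / 591 = 0.0152
  horned: (200 − 197)² / 197 = 0.0457
χ² = 0.0152 + 0.0457 = 0.0609 ≈ 0.061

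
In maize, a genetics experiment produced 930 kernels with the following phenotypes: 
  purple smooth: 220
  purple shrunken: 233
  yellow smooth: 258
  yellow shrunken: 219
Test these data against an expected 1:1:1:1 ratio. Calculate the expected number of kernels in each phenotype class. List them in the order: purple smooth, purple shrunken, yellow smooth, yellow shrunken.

232.5, 232.5, 232.5, 232.5

Total ratio parts = 4. Expected numbers out of 930:
  purple smooth: 930 × 1/4 = 232.5
  purple shrunken: 930 × 1/4 = 232.5
  yellow smooth: 930 × 1/4 = 232.5
  yellow shrunken: 930 × 1/4 = 232.5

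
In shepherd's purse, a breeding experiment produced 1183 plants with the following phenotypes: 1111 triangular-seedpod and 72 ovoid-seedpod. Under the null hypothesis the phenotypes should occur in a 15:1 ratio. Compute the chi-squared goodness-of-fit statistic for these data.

0.054

Expected counts for N = 1183 under a 15:1 ratio (total parts = 16):
  triangular-seedpod: 1183 × 15/16 = 1109.0625
  ovoid-seedpod: 1183 × 1/16 = 73.9375
χ² = Σ (O − E)² / E
  triangular-seedpod: (1111 − 1109.0625)² / 1109.0625 = 0.0034
  ovoid-seedpod: (72 − 73.9375)² / 73.9375 = 0.0508
χ² = 0.0034 + 0.0508 = 0.0542 ≈ 0.054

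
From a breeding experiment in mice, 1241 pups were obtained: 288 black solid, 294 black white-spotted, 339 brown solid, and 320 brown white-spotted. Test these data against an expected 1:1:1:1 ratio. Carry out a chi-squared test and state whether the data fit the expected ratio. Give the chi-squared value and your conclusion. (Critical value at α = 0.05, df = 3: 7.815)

5.417; consistent

The 1:1:1:1 ratio has 4 parts, so with N = 1241 the expected counts are:
  black solid: 1241 × 1/4 = 310.25
  black white-spotted: 1241 × 1/4 = 310.25
  brown solid: 1241 × 1/4 = 310.25
  brown white-spotted: 1241 × 1/4 = 310.25
χ² = Σ (O − E)² / E
  black solid: (288 − 310.25)² / 310.25 = 1.5957
  black white-spotted: (294 − 310.25)² / 310.25 = 0.8511
  brown solid: (339 − 310.25)² / 310.25 = 2.6642
  brown white-spotted: (320 − 310.25)² / 310.25 = 0.3064
χ² = 1.5957 + 0.8511 + 2.6642 + 0.3064 = 5.4174 ≈ 5.417
Degrees of freedom = 4 − 1 = 3; critical value at α = 0.05 is 7.815.
Since 5.417 < 7.815, we fail to reject the null hypothesis — the data are consistent with the 1:1:1:1 ratio.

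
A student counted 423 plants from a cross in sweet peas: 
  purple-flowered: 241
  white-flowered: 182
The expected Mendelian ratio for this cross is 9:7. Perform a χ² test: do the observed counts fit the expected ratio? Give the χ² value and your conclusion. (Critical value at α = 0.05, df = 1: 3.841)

The 9:7 ratio has 16 parts, so with N = 423 the expected counts are:
  purple-flowered: 423 × 9/16 = 237.9375
  white-flowered: 423 × 7/16 = 185.0625
χ² = Σ (O − E)² / E
  purple-flowered: (241 − 237.9375)² / 237.9375 = 0.0394
  white-flowered: (182 − 185.0625)² / 185.0625 = 0.0507
χ² = 0.0394 + 0.0507 = 0.0901 ≈ 0.090
Degrees of freedom = 2 − 1 = 1; critical value at α = 0.05 is 3.841.
Since 0.090 < 3.841, we fail to reject the null hypothesis — the data are consistent with the 9:7 ratio.

0.090; consistent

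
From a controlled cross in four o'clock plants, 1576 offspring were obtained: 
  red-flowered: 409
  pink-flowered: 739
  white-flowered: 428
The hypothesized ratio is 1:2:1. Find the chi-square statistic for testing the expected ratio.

Expected counts for N = 1576 under a 1:2:1 ratio (total parts = 4):
  red-flowered: 1576 × 1/4 = 394
  pink-flowered: 1576 × 2/4 = 788
  white-flowered: 1576 × 1/4 = 394
χ² = Σ (O − E)² / E
  red-flowered: (409 − 394)² / 394 = 0.5711
  pink-flowered: (739 − 788)² / 788 = 3.0470
  white-flowered: (428 − 394)² / 394 = 2.9340
χ² = 0.5711 + 3.0470 + 2.9340 = 6.5521 ≈ 6.552

6.552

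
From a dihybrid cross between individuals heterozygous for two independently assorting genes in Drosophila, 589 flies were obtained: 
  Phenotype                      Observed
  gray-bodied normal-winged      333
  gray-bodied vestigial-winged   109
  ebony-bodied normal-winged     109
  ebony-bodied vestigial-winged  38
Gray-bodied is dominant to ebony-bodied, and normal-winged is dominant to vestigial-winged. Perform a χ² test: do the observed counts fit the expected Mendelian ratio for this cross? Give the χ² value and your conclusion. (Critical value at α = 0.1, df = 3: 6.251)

0.084; consistent

A dihybrid F₂ with independent assortment and complete dominance at both loci gives a 9:3:3:1 phenotypic ratio.
Total ratio parts = 16. Expected numbers out of 589:
  gray-bodied normal-winged: 589 × 9/16 = 331.3125
  gray-bodied vestigial-winged: 589 × 3/16 = 110.4375
  ebony-bodied normal-winged: 589 × 3/16 = 110.4375
  ebony-bodied vestigial-winged: 589 × 1/16 = 36.8125
χ² = Σ (O − E)² / E
  gray-bodied normal-winged: (333 − 331.3125)² / 331.3125 = 0.0086
  gray-bodied vestigial-winged: (109 − 110.4375)² / 110.4375 = 0.0187
  ebony-bodied normal-winged: (109 − 110.4375)² / 110.4375 = 0.0187
  ebony-bodied vestigial-winged: (38 − 36.8125)² / 36.8125 = 0.0383
χ² = 0.0086 + 0.0187 + 0.0187 + 0.0383 = 0.0843 ≈ 0.084
Degrees of freedom = 4 − 1 = 3; critical value at α = 0.1 is 6.251.
Since 0.084 < 6.251, we fail to reject the null hypothesis — the data are consistent with the 9:3:3:1 ratio.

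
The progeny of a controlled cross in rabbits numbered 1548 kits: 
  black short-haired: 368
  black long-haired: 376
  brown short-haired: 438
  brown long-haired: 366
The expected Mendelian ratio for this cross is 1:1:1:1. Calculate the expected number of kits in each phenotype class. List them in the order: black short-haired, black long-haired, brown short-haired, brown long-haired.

387, 387, 387, 387

The 1:1:1:1 ratio has 4 parts, so with N = 1548 the expected counts are:
  black short-haired: 1548 × 1/4 = 387
  black long-haired: 1548 × 1/4 = 387
  brown short-haired: 1548 × 1/4 = 387
  brown long-haired: 1548 × 1/4 = 387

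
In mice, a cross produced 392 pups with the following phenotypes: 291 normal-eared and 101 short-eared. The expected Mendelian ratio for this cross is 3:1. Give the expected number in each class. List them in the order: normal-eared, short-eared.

Under the 3:1 hypothesis (Σ ratio = 4, N = 392):
  normal-eared: 392 × 3/4 = 294
  short-eared: 392 × 1/4 = 98

294, 98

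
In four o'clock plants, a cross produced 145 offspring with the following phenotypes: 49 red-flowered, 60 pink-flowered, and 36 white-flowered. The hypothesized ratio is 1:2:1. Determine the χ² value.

Total ratio parts = 4. Expected numbers out of 145:
  red-flowered: 145 × 1/4 = 36.25
  pink-flowered: 145 × 2/4 = 72.5
  white-flowered: 145 × 1/4 = 36.25
χ² = Σ (O − E)² / E
  red-flowered: (49 − 36.25)² / 36.25 = 4.4845
  pink-flowered: (60 − 72.5)² / 72.5 = 2.1552
  white-flowered: (36 − 36.25)² / 36.25 = 0.0017
χ² = 4.4845 + 2.1552 + 0.0017 = 6.6414 ≈ 6.641

6.641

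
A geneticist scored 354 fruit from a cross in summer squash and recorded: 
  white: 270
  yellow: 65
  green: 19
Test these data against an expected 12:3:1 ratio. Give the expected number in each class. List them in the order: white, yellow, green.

265.5, 66.375, 22.125

Under the 12:3:1 hypothesis (Σ ratio = 16, N = 354):
  white: 354 × 12/16 = 265.5
  yellow: 354 × 3/16 = 66.375
  green: 354 × 1/16 = 22.125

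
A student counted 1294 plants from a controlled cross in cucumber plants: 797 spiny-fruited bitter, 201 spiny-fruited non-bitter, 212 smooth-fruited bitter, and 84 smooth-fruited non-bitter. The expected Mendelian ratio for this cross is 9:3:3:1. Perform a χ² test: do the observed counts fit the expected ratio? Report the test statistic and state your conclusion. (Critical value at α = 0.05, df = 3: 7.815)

Under the 9:3:3:1 hypothesis (Σ ratio = 16, N = 1294):
  spiny-fruited bitter: 1294 × 9/16 = 727.875
  spiny-fruited non-bitter: 1294 × 3/16 = 242.625
  smooth-fruited bitter: 1294 × 3/16 = 242.625
  smooth-fruited non-bitter: 1294 × 1/16 = 80.875
χ² = Σ (O − E)² / E
  spiny-fruited bitter: (797 − 727.875)² / 727.875 = 6.5647
  spiny-fruited non-bitter: (201 − 242.625)² / 242.625 = 7.1412
  smooth-fruited bitter: (212 − 242.625)² / 242.625 = 3.8656
  smooth-fruited non-bitter: (84 − 80.875)² / 80.875 = 0.1207
χ² = 6.5647 + 7.1412 + 3.8656 + 0.1207 = 17.6922 ≈ 17.692
Degrees of freedom = 4 − 1 = 3; critical value at α = 0.05 is 7.815.
Since 17.692 > 7.815, we reject the null hypothesis — the data do not fit the 9:3:3:1 ratio.

17.692; not consistent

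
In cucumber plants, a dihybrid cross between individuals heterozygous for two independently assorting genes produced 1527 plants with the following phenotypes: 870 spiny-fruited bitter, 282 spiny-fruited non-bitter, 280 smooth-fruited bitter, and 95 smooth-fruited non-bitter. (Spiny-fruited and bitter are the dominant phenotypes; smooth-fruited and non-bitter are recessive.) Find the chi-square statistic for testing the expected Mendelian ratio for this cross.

0.349

A dihybrid F₂ with independent assortment and complete dominance at both loci gives a 9:3:3:1 phenotypic ratio.
Under the 9:3:3:1 hypothesis (Σ ratio = 16, N = 1527):
  spiny-fruited bitter: 1527 × 9/16 = 858.9375
  spiny-fruited non-bitter: 1527 × 3/16 = 286.3125
  smooth-fruited bitter: 1527 × 3/16 = 286.3125
  smooth-fruited non-bitter: 1527 × 1/16 = 95.4375
χ² = Σ (O − E)² / E
  spiny-fruited bitter: (870 − 858.9375)² / 858.9375 = 0.1425
  spiny-fruited non-bitter: (282 − 286.3125)² / 286.3125 = 0.0650
  smooth-fruited bitter: (280 − 286.3125)² / 286.3125 = 0.1392
  smooth-fruited non-bitter: (95 − 95.4375)² / 95.4375 = 0.0020
χ² = 0.1425 + 0.0650 + 0.1392 + 0.0020 = 0.3487 ≈ 0.349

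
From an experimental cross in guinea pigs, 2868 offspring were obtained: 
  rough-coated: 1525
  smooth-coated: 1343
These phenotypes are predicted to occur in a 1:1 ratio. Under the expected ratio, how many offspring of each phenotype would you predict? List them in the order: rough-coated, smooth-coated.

Total ratio parts = 2. Expected numbers out of 2868:
  rough-coated: 2868 × 1/2 = 1434
  smooth-coated: 2868 × 1/2 = 1434

1434, 1434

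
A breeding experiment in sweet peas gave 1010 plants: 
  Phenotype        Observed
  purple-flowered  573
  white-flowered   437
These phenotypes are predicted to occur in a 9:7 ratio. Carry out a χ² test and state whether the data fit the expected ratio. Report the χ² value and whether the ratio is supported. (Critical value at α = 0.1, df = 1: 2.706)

0.096; consistent

Under the 9:7 hypothesis (Σ ratio = 16, N = 1010):
  purple-flowered: 1010 × 9/16 = 568.125
  white-flowered: 1010 × 7/16 = 441.875
χ² = Σ (O − E)² / E
  purple-flowered: (573 − 568.125)² / 568.125 = 0.0418
  white-flowered: (437 − 441.875)² / 441.875 = 0.0538
χ² = 0.0418 + 0.0538 = 0.0956 ≈ 0.096
Degrees of freedom = 2 − 1 = 1; critical value at α = 0.1 is 2.706.
Since 0.096 < 2.706, we fail to reject the null hypothesis — the data are consistent with the 9:7 ratio.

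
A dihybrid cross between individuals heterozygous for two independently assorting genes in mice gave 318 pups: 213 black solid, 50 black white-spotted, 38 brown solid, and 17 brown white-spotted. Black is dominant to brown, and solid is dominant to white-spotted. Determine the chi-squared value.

A dihybrid F₂ with independent assortment and complete dominance at both loci gives a 9:3:3:1 phenotypic ratio.
Under the 9:3:3:1 hypothesis (Σ ratio = 16, N = 318):
  black solid: 318 × 9/16 = 178.875
  black white-spotted: 318 × 3/16 = 59.625
  brown solid: 318 × 3/16 = 59.625
  brown white-spotted: 318 × 1/16 = 19.875
χ² = Σ (O − E)² / E
  black solid: (213 − 178.875)² / 178.875 = 6.5102
  black white-spotted: (50 − 59.625)² / 59.625 = 1.5537
  brown solid: (38 − 59.625)² / 59.625 = 7.8430
  brown white-spotted: (17 − 19.875)² / 19.875 = 0.4159
χ² = 6.5102 + 1.5537 + 7.8430 + 0.4159 = 16.3228 ≈ 16.323

16.323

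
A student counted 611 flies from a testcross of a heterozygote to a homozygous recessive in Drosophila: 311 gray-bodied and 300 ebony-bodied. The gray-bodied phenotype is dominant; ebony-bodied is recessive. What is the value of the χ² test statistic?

0.198

A testcross of a heterozygote (Aa × aa) gives a 1:1 phenotypic ratio.
Total ratio parts = 2. Expected numbers out of 611:
  gray-bodied: 611 × 1/2 = 305.5
  ebony-bodied: 611 × 1/2 = 305.5
χ² = Σ (O − E)² / E
  gray-bodied: (311 − 305.5)² / 305.5 = 0.0990
  ebony-bodied: (300 − 305.5)² / 305.5 = 0.0990
χ² = 0.0990 + 0.0990 = 0.198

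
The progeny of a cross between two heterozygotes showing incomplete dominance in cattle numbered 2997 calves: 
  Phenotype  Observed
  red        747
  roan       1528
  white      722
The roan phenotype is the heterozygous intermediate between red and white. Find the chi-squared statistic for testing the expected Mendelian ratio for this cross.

With incomplete dominance, a heterozygote × heterozygote cross gives a 1:2:1 phenotypic ratio.
Total ratio parts = 4. Expected numbers out of 2997:
  red: 2997 × 1/4 = 749.25
  roan: 2997 × 2/4 = 1498.5
  white: 2997 × 1/4 = 749.25
χ² = Σ (O − E)² / E
  red: (747 − 749.25)² / 749.25 = 0.0068
  roan: (1528 − 1498.5)² / 1498.5 = 0.5807
  white: (722 − 749.25)² / 749.25 = 0.9911
χ² = 0.0068 + 0.5807 + 0.9911 = 1.5786 ≈ 1.579

1.579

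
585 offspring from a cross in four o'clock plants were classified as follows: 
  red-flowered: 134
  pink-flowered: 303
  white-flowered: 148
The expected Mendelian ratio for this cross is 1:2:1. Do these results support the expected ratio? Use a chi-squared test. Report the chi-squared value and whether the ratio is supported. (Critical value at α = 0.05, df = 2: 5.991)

1.424; consistent

Expected counts for N = 585 under a 1:2:1 ratio (total parts = 4):
  red-flowered: 585 × 1/4 = 146.25
  pink-flowered: 585 × 2/4 = 292.5
  white-flowered: 585 × 1/4 = 146.25
χ² = Σ (O − E)² / E
  red-flowered: (134 − 146.25)² / 146.25 = 1.0261
  pink-flowered: (303 − 292.5)² / 292.5 = 0.3769
  white-flowered: (148 − 146.25)² / 146.25 = 0.0209
χ² = 1.0261 + 0.3769 + 0.0209 = 1.4239 ≈ 1.424
Degrees of freedom = 3 − 1 = 2; critical value at α = 0.05 is 5.991.
Since 1.424 < 5.991, we fail to reject the null hypothesis — the data are consistent with the 1:2:1 ratio.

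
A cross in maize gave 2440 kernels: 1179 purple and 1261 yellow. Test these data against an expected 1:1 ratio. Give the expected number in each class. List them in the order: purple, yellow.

The 1:1 ratio has 2 parts, so with N = 2440 the expected counts are:
  purple: 2440 × 1/2 = 1220
  yellow: 2440 × 1/2 = 1220

1220, 1220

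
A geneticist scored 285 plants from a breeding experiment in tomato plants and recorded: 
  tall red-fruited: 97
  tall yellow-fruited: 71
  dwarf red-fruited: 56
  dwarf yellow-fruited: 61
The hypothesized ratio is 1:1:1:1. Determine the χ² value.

14.046

Under the 1:1:1:1 hypothesis (Σ ratio = 4, N = 285):
  tall red-fruited: 285 × 1/4 = 71.25
  tall yellow-fruited: 285 × 1/4 = 71.25
  dwarf red-fruited: 285 × 1/4 = 71.25
  dwarf yellow-fruited: 285 × 1/4 = 71.25
χ² = Σ (O − E)² / E
  tall red-fruited: (97 − 71.25)² / 71.25 = 9.3061
  tall yellow-fruited: (71 − 71.25)² / 71.25 = 0.0009
  dwarf red-fruited: (56 − 71.25)² / 71.25 = 3.2640
  dwarf yellow-fruited: (61 − 71.25)² / 71.25 = 1.4746
χ² = 9.3061 + 0.0009 + 3.2640 + 1.4746 = 14.0456 ≈ 14.046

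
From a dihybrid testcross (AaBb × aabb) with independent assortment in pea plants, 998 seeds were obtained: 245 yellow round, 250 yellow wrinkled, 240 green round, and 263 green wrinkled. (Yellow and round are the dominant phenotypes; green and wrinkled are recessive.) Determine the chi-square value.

A dihybrid testcross with independent assortment gives a 1:1:1:1 ratio.
The 1:1:1:1 ratio has 4 parts, so with N = 998 the expected counts are:
  yellow round: 998 × 1/4 = 249.5
  yellow wrinkled: 998 × 1/4 = 249.5
  green round: 998 × 1/4 = 249.5
  green wrinkled: 998 × 1/4 = 249.5
χ² = Σ (O − E)² / E
  yellow round: (245 − 249.5)² / 249.5 = 0.0812
  yellow wrinkled: (250 − 249.5)² / 249.5 = 0.0010
  green round: (240 − 249.5)² / 249.5 = 0.3617
  green wrinkled: (263 − 249.5)² / 249.5 = 0.7305
χ² = 0.0812 + 0.0010 + 0.3617 + 0.7305 = 1.1744 ≈ 1.174

1.174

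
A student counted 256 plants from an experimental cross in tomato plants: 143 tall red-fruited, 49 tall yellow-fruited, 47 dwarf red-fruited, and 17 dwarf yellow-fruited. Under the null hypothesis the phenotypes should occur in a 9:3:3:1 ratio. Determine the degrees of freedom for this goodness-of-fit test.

A goodness-of-fit test with 4 phenotype classes has df = 4 − 1 = 3.

3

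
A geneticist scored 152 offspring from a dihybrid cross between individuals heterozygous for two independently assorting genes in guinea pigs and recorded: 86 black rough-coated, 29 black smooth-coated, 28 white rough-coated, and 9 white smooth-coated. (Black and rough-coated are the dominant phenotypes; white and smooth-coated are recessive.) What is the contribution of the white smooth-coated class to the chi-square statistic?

A dihybrid F₂ with independent assortment and complete dominance at both loci gives a 9:3:3:1 phenotypic ratio.
Under the 9:3:3:1 hypothesis (Σ ratio = 16, N = 152):
  black rough-coated: 152 × 9/16 = 85.5
  black smooth-coated: 152 × 3/16 = 28.5
  white rough-coated: 152 × 3/16 = 28.5
  white smooth-coated: 152 × 1/16 = 9.5
Contribution of white smooth-coated: (9 − 9.5)² / 9.5 = 0.0263

0.026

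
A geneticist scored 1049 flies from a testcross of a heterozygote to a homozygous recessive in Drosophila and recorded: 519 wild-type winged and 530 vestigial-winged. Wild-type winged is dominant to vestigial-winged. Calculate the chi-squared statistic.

0.115

A testcross of a heterozygote (Aa × aa) gives a 1:1 phenotypic ratio.
Expected counts for N = 1049 under a 1:1 ratio (total parts = 2):
  wild-type winged: 1049 × 1/2 = 524.5
  vestigial-winged: 1049 × 1/2 = 524.5
χ² = Σ (O − E)² / E
  wild-type winged: (519 − 524.5)² / 524.5 = 0.0577
  vestigial-winged: (530 − 524.5)² / 524.5 = 0.0577
χ² = 0.0577 + 0.0577 = 0.1154 ≈ 0.115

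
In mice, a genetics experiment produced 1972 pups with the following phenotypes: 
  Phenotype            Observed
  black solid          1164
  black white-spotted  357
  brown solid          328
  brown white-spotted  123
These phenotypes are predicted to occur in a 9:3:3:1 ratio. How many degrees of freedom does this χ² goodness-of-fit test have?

3

A goodness-of-fit test with 4 phenotype classes has df = 4 − 1 = 3.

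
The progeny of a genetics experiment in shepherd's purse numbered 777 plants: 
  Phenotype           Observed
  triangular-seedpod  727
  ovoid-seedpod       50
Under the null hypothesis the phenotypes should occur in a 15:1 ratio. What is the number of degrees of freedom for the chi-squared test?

1

A goodness-of-fit test with 2 phenotype classes has df = 2 − 1 = 1.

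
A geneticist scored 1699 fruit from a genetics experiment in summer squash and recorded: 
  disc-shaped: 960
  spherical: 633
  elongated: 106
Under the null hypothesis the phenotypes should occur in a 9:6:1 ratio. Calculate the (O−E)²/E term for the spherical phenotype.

Total ratio parts = 16. Expected numbers out of 1699:
  disc-shaped: 1699 × 9/16 = 955.6875
  spherical: 1699 × 6/16 = 637.125
  elongated: 1699 × 1/16 = 106.1875
Contribution of spherical: (633 − 637.125)² / 637.125 = 0.0267

0.027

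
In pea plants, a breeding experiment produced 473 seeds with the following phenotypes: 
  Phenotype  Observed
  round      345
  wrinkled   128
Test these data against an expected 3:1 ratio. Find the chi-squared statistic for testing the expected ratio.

1.072

Expected counts for N = 473 under a 3:1 ratio (total parts = 4):
  round: 473 × 3/4 = 354.75
  wrinkled: 473 × 1/4 = 118.25
χ² = Σ (O − E)² / E
  round: (345 − 354.75)² / 354.75 = 0.2680
  wrinkled: (128 − 118.25)² / 118.25 = 0.8039
χ² = 0.2680 + 0.8039 = 1.0719 ≈ 1.072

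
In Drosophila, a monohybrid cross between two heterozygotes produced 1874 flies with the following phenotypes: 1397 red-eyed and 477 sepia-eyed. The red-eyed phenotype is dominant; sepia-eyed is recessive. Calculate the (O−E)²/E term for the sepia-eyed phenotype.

0.154

For a monohybrid cross between heterozygotes with complete dominance, the expected phenotypic ratio is 3:1.
Total ratio parts = 4. Expected numbers out of 1874:
  red-eyed: 1874 × 3/4 = 1405.5
  sepia-eyed: 1874 × 1/4 = 468.5
Contribution of sepia-eyed: (477 − 468.5)² / 468.5 = 0.1542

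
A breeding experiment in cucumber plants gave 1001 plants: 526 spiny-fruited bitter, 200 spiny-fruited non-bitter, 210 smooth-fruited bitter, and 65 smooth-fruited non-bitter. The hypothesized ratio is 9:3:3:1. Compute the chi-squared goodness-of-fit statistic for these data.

5.995

Total ratio parts = 16. Expected numbers out of 1001:
  spiny-fruited bitter: 1001 × 9/16 = 563.0625
  spiny-fruited non-bitter: 1001 × 3/16 = 187.6875
  smooth-fruited bitter: 1001 × 3/16 = 187.6875
  smooth-fruited non-bitter: 1001 × 1/16 = 62.5625
χ² = Σ (O − E)² / E
  spiny-fruited bitter: (526 − 563.0625)² / 563.0625 = 2.4396
  spiny-fruited non-bitter: (200 − 187.6875)² / 187.6875 = 0.8077
  smooth-fruited bitter: (210 − 187.6875)² / 187.6875 = 2.6525
  smooth-fruited non-bitter: (65 − 62.5625)² / 62.5625 = 0.0950
χ² = 2.4396 + 0.8077 + 2.6525 + 0.0950 = 5.9948 ≈ 5.995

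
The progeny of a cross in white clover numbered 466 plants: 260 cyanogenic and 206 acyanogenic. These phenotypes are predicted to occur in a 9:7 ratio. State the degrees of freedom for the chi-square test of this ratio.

A goodness-of-fit test with 2 phenotype classes has df = 2 − 1 = 1.

1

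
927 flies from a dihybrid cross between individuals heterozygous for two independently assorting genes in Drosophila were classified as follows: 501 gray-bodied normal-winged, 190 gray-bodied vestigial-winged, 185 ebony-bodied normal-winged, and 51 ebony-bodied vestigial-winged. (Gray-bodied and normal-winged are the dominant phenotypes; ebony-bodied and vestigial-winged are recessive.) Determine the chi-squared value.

3.859

A dihybrid F₂ with independent assortment and complete dominance at both loci gives a 9:3:3:1 phenotypic ratio.
The 9:3:3:1 ratio has 16 parts, so with N = 927 the expected counts are:
  gray-bodied normal-winged: 927 × 9/16 = 521.4375
  gray-bodied vestigial-winged: 927 × 3/16 = 173.8125
  ebony-bodied normal-winged: 927 × 3/16 = 173.8125
  ebony-bodied vestigial-winged: 927 × 1/16 = 57.9375
χ² = Σ (O − E)² / E
  gray-bodied normal-winged: (501 − 521.4375)² / 521.4375 = 0.8010
  gray-bodied vestigial-winged: (190 − 173.8125)² / 173.8125 = 1.5076
  ebony-bodied normal-winged: (185 − 173.8125)² / 173.8125 = 0.7201
  ebony-bodied vestigial-winged: (51 − 57.9375)² / 57.9375 = 0.8307
χ² = 0.8010 + 1.5076 + 0.7201 + 0.8307 = 3.8594 ≈ 3.859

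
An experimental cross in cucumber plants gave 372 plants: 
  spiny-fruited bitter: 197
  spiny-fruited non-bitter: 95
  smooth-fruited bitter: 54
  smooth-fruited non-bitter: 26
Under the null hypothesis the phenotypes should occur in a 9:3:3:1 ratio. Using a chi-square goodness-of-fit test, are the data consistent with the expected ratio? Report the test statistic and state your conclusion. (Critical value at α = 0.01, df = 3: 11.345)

13.740; not consistent

The 9:3:3:1 ratio has 16 parts, so with N = 372 the expected counts are:
  spiny-fruited bitter: 372 × 9/16 = 209.25
  spiny-fruited non-bitter: 372 × 3/16 = 69.75
  smooth-fruited bitter: 372 × 3/16 = 69.75
  smooth-fruited non-bitter: 372 × 1/16 = 23.25
χ² = Σ (O − E)² / E
  spiny-fruited bitter: (197 − 209.25)² / 209.25 = 0.7171
  spiny-fruited non-bitter: (95 − 69.75)² / 69.75 = 9.1407
  smooth-fruited bitter: (54 − 69.75)² / 69.75 = 3.5565
  smooth-fruited non-bitter: (26 − 23.25)² / 23.25 = 0.3253
χ² = 0.7171 + 9.1407 + 3.5565 + 0.3253 = 13.7396 ≈ 13.740
Degrees of freedom = 4 − 1 = 3; critical value at α = 0.01 is 11.345.
Since 13.740 > 11.345, we reject the null hypothesis — the data do not fit the 9:3:3:1 ratio.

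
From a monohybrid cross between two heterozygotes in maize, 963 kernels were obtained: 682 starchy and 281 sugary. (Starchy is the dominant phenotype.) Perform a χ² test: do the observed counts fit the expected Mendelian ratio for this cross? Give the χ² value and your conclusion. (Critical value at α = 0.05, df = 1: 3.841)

8.972; not consistent

For a monohybrid cross between heterozygotes with complete dominance, the expected phenotypic ratio is 3:1.
Under the 3:1 hypothesis (Σ ratio = 4, N = 963):
  starchy: 963 × 3/4 = 722.25
  sugary: 963 × 1/4 = 240.75
χ² = Σ (O − E)² / E
  starchy: (682 − 722.25)² / 722.25 = 2.2431
  sugary: (281 − 240.75)² / 240.75 = 6.7292
χ² = 2.2431 + 6.7292 = 8.9723 ≈ 8.972
Degrees of freedom = 2 − 1 = 1; critical value at α = 0.05 is 3.841.
Since 8.972 > 3.841, we reject the null hypothesis — the data do not fit the 3:1 ratio.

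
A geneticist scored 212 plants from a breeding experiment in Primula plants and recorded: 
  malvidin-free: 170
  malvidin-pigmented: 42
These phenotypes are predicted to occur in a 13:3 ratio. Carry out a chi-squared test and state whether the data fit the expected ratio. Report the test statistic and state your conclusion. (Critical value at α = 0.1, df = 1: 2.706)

0.157; consistent

Expected counts for N = 212 under a 13:3 ratio (total parts = 16):
  malvidin-free: 212 × 13/16 = 172.25
  malvidin-pigmented: 212 × 3/16 = 39.75
χ² = Σ (O − E)² / E
  malvidin-free: (170 − 172.25)² / 172.25 = 0.0294
  malvidin-pigmented: (42 − 39.75)² / 39.75 = 0.1274
χ² = 0.0294 + 0.1274 = 0.1568 ≈ 0.157
Degrees of freedom = 2 − 1 = 1; critical value at α = 0.1 is 2.706.
Since 0.157 < 2.706, we fail to reject the null hypothesis — the data are consistent with the 13:3 ratio.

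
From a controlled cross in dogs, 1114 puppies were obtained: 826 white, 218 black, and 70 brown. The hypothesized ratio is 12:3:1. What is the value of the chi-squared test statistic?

The 12:3:1 ratio has 16 parts, so with N = 1114 the expected counts are:
  white: 1114 × 12/16 = 835.5
  black: 1114 × 3/16 = 208.875
  brown: 1114 × 1/16 = 69.625
χ² = Σ (O − E)² / E
  white: (826 − 835.5)² / 835.5 = 0.1080
  black: (218 − 208.875)² / 208.875 = 0.3986
  brown: (70 − 69.625)² / 69.625 = 0.0020
χ² = 0.1080 + 0.3986 + 0.0020 = 0.5086 ≈ 0.509

0.509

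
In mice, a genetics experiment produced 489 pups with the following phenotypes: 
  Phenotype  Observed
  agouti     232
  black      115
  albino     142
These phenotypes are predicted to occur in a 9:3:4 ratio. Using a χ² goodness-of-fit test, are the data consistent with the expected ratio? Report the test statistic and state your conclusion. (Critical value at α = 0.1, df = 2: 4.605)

Total ratio parts = 16. Expected numbers out of 489:
  agouti: 489 × 9/16 = 275.0625
  black: 489 × 3/16 = 91.6875
  albino: 489 × 4/16 = 122.25
χ² = Σ (O − E)² / E
  agouti: (232 − 275.0625)² / 275.0625 = 6.7417
  black: (115 − 91.6875)² / 91.6875 = 5.9274
  albino: (142 − 122.25)² / 122.25 = 3.1907
χ² = 6.7417 + 5.9274 + 3.1907 = 15.8598 ≈ 15.860
Degrees of freedom = 3 − 1 = 2; critical value at α = 0.1 is 4.605.
Since 15.860 > 4.605, we reject the null hypothesis — the data do not fit the 9:3:4 ratio.

15.860; not consistent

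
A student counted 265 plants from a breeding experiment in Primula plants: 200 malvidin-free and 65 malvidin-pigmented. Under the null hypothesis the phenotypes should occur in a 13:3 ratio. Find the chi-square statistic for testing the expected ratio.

5.808

The 13:3 ratio has 16 parts, so with N = 265 the expected counts are:
  malvidin-free: 265 × 13/16 = 215.3125
  malvidin-pigmented: 265 × 3/16 = 49.6875
χ² = Σ (O − E)² / E
  malvidin-free: (200 − 215.3125)² / 215.3125 = 1.0890
  malvidin-pigmented: (65 − 49.6875)² / 49.6875 = 4.7189
χ² = 1.0890 + 4.7189 = 5.8079 ≈ 5.808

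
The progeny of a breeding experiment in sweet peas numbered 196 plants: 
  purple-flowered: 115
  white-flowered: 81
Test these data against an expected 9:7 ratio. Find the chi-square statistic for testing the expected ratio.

0.468

Expected counts for N = 196 under a 9:7 ratio (total parts = 16):
  purple-flowered: 196 × 9/16 = 110.25
  white-flowered: 196 × 7/16 = 85.75
χ² = Σ (O − E)² / E
  purple-flowered: (115 − 110.25)² / 110.25 = 0.2046
  white-flowered: (81 − 85.75)² / 85.75 = 0.2631
χ² = 0.2046 + 0.2631 = 0.4677 ≈ 0.468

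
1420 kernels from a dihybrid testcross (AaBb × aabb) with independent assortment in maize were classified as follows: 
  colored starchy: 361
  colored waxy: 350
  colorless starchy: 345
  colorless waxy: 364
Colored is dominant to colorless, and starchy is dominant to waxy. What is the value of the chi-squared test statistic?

A dihybrid testcross with independent assortment gives a 1:1:1:1 ratio.
The 1:1:1:1 ratio has 4 parts, so with N = 1420 the expected counts are:
  colored starchy: 1420 × 1/4 = 355
  colored waxy: 1420 × 1/4 = 355
  colorless starchy: 1420 × 1/4 = 355
  colorless waxy: 1420 × 1/4 = 355
χ² = Σ (O − E)² / E
  colored starchy: (361 − 355)² / 355 = 0.1014
  colored waxy: (350 − 355)² / 355 = 0.0704
  colorless starchy: (345 − 355)² / 355 = 0.2817
  colorless waxy: (364 − 355)² / 355 = 0.2282
χ² = 0.1014 + 0.0704 + 0.2817 + 0.2282 = 0.6817 ≈ 0.682

0.682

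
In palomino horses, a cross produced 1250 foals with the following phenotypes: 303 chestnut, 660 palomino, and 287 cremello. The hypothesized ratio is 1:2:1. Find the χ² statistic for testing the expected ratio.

4.330

Under the 1:2:1 hypothesis (Σ ratio = 4, N = 1250):
  chestnut: 1250 × 1/4 = 312.5
  palomino: 1250 × 2/4 = 625
  cremello: 1250 × 1/4 = 312.5
χ² = Σ (O − E)² / E
  chestnut: (303 − 312.5)² / 312.5 = 0.2888
  palomino: (660 − 625)² / 625 = 1.9600
  cremello: (287 − 312.5)² / 312.5 = 2.0808
χ² = 0.2888 + 1.9600 + 2.0808 = 4.3296 ≈ 4.330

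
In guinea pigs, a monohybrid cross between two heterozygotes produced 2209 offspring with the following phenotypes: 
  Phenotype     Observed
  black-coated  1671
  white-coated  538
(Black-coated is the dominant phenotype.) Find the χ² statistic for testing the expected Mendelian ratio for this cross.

0.490

For a monohybrid cross between heterozygotes with complete dominance, the expected phenotypic ratio is 3:1.
Under the 3:1 hypothesis (Σ ratio = 4, N = 2209):
  black-coated: 2209 × 3/4 = 1656.75
  white-coated: 2209 × 1/4 = 552.25
χ² = Σ (O − E)² / E
  black-coated: (1671 − 1656.75)² / 1656.75 = 0.1226
  white-coated: (538 − 552.25)² / 552.25 = 0.3677
χ² = 0.1226 + 0.3677 = 0.4903 ≈ 0.490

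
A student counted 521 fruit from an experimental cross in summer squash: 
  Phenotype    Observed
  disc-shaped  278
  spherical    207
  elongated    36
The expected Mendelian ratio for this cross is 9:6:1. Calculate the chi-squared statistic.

1.829

The 9:6:1 ratio has 16 parts, so with N = 521 the expected counts are:
  disc-shaped: 521 × 9/16 = 293.0625
  spherical: 521 × 6/16 = 195.375
  elongated: 521 × 1/16 = 32.5625
χ² = Σ (O − E)² / E
  disc-shaped: (278 − 293.0625)² / 293.0625 = 0.7742
  spherical: (207 − 195.375)² / 195.375 = 0.6917
  elongated: (36 − 32.5625)² / 32.5625 = 0.3629
χ² = 0.7742 + 0.6917 + 0.3629 = 1.8288 ≈ 1.829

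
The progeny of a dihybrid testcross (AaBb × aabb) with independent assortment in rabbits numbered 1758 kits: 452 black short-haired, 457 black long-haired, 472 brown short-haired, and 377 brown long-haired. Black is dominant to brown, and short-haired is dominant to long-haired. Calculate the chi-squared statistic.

A dihybrid testcross with independent assortment gives a 1:1:1:1 ratio.
Total ratio parts = 4. Expected numbers out of 1758:
  black short-haired: 1758 × 1/4 = 439.5
  black long-haired: 1758 × 1/4 = 439.5
  brown short-haired: 1758 × 1/4 = 439.5
  brown long-haired: 1758 × 1/4 = 439.5
χ² = Σ (O − E)² / E
  black short-haired: (452 − 439.5)² / 439.5 = 0.3555
  black long-haired: (457 − 439.5)² / 439.5 = 0.6968
  brown short-haired: (472 − 439.5)² / 439.5 = 2.4033
  brown long-haired: (377 − 439.5)² / 439.5 = 8.8879
χ² = 0.3555 + 0.6968 + 2.4033 + 8.8879 = 12.3435 ≈ 12.344

12.344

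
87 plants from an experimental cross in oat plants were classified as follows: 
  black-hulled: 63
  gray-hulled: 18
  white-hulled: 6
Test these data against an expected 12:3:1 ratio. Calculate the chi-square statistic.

0.310

The 12:3:1 ratio has 16 parts, so with N = 87 the expected counts are:
  black-hulled: 87 × 12/16 = 65.25
  gray-hulled: 87 × 3/16 = 16.3125
  white-hulled: 87 × 1/16 = 5.4375
χ² = Σ (O − E)² / E
  black-hulled: (63 − 65.25)² / 65.25 = 0.0776
  gray-hulled: (18 − 16.3125)² / 16.3125 = 0.1746
  white-hulled: (6 − 5.4375)² / 5.4375 = 0.0582
χ² = 0.0776 + 0.1746 + 0.0582 = 0.3104 ≈ 0.310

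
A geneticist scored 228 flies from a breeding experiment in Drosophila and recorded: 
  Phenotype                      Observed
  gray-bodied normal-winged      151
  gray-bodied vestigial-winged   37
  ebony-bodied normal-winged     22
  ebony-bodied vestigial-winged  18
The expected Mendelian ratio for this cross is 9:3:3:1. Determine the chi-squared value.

15.867

The 9:3:3:1 ratio has 16 parts, so with N = 228 the expected counts are:
  gray-bodied normal-winged: 228 × 9/16 = 128.25
  gray-bodied vestigial-winged: 228 × 3/16 = 42.75
  ebony-bodied normal-winged: 228 × 3/16 = 42.75
  ebony-bodied vestigial-winged: 228 × 1/16 = 14.25
χ² = Σ (O − E)² / E
  gray-bodied normal-winged: (151 − 128.25)² / 128.25 = 4.0356
  gray-bodied vestigial-winged: (37 − 42.75)² / 42.75 = 0.7734
  ebony-bodied normal-winged: (22 − 42.75)² / 42.75 = 10.0716
  ebony-bodied vestigial-winged: (18 − 14.25)² / 14.25 = 0.9868
χ² = 4.0356 + 0.7734 + 10.0716 + 0.9868 = 15.8674 ≈ 15.867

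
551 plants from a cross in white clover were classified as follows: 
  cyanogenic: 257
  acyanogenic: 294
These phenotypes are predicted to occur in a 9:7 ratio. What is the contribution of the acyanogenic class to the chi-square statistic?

Expected counts for N = 551 under a 9:7 ratio (total parts = 16):
  cyanogenic: 551 × 9/16 = 309.9375
  acyanogenic: 551 × 7/16 = 241.0625
Contribution of acyanogenic: (294 − 241.0625)² / 241.0625 = 11.6251

11.625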